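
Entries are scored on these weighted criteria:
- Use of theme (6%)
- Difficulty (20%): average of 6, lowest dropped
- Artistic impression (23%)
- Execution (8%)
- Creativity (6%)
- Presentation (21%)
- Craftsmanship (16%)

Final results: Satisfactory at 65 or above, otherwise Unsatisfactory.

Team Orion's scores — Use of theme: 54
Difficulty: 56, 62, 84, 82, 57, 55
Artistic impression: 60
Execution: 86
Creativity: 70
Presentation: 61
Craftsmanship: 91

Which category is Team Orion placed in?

Satisfactory

Difficulty: drop 55 → average of remaining 5 = 341/5 = 68.2
Weighted total:
  Use of theme 54 × 0.06 = 3.24
  Difficulty 68.2 × 0.2 = 13.64
  Artistic impression 60 × 0.23 = 13.8
  Execution 86 × 0.08 = 6.88
  Creativity 70 × 0.06 = 4.2
  Presentation 61 × 0.21 = 12.81
  Craftsmanship 91 × 0.16 = 14.56
Sum = 69.13
69.13 ≥ 65 → Satisfactory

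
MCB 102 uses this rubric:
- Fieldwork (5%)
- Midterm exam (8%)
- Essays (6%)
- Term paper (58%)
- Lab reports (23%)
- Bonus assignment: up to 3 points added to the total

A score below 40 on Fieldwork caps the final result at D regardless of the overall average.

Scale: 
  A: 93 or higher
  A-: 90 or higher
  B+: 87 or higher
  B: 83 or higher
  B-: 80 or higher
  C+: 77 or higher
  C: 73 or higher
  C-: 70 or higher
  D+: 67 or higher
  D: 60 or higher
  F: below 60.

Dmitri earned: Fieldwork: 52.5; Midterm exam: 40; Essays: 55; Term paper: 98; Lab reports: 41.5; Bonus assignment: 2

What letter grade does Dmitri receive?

Fieldwork score 52.5 ≥ 40: minimum met.
Weighted total:
  Fieldwork 52.5 × 0.05 = 2.625
  Midterm exam 40 × 0.08 = 3.2
  Essays 55 × 0.06 = 3.3
  Term paper 98 × 0.58 = 56.84
  Lab reports 41.5 × 0.23 = 9.545
Sum = 75.51
Bonus assignment: 75.51 + 2 = 77.51
77.51 is ≥ 77 and < 80 → C+

C+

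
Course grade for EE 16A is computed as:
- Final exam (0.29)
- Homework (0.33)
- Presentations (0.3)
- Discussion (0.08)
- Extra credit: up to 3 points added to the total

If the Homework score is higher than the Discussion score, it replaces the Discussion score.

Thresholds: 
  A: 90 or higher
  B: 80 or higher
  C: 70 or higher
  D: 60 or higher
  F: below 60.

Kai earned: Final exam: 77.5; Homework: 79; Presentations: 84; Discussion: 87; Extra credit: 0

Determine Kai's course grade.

B

Homework (79) ≤ Discussion (87), so Discussion stays at 87.
Weighted total:
  Final exam 77.5 × 0.29 = 22.475
  Homework 79 × 0.33 = 26.07
  Presentations 84 × 0.3 = 25.2
  Discussion 87 × 0.08 = 6.96
Sum = 80.705
Extra credit: 80.705 + 0 = 80.705
80.705 is ≥ 80 and < 90 → B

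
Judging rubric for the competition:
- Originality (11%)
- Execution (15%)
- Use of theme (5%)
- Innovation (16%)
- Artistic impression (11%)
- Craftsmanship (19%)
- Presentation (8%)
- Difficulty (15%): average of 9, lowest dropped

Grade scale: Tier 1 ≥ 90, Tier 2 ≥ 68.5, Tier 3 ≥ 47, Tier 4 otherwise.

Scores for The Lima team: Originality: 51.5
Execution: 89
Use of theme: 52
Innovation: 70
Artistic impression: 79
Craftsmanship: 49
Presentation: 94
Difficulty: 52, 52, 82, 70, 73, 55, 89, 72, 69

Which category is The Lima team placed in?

Difficulty: drop 52 → average of remaining 8 = 562/8 = 70.25
Weighted total:
  Originality 51.5 × 0.11 = 5.665
  Execution 89 × 0.15 = 13.35
  Use of theme 52 × 0.05 = 2.6
  Innovation 70 × 0.16 = 11.2
  Artistic impression 79 × 0.11 = 8.69
  Craftsmanship 49 × 0.19 = 9.31
  Presentation 94 × 0.08 = 7.52
  Difficulty 70.25 × 0.15 = 10.5375
Sum = 68.8725
68.8725 is ≥ 68.5 and < 90 → Tier 2

Tier 2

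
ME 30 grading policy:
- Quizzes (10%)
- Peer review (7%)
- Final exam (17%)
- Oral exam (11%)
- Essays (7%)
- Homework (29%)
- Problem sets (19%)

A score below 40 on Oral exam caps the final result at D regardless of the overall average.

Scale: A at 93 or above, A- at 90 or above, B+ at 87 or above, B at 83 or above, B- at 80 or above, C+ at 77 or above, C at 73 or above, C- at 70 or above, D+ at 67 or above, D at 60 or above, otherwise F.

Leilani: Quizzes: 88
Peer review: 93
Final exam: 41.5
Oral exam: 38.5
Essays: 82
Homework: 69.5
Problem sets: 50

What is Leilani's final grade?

Oral exam score 38.5 < 40: minimum not met.
Weighted total:
  Quizzes 88 × 0.1 = 8.8
  Peer review 93 × 0.07 = 6.51
  Final exam 41.5 × 0.17 = 7.055
  Oral exam 38.5 × 0.11 = 4.235
  Essays 82 × 0.07 = 5.74
  Homework 69.5 × 0.29 = 20.155
  Problem sets 50 × 0.19 = 9.5
Sum = 61.995
61.995 would be D; cap at D applies → D.

D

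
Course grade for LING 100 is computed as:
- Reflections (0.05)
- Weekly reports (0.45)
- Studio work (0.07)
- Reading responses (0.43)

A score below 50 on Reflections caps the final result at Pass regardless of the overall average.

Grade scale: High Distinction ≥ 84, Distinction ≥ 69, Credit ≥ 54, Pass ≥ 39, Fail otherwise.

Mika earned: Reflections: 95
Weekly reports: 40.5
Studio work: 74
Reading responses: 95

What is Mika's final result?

Reflections score 95 ≥ 50: minimum met.
Weighted total:
  Reflections 95 × 0.05 = 4.75
  Weekly reports 40.5 × 0.45 = 18.225
  Studio work 74 × 0.07 = 5.18
  Reading responses 95 × 0.43 = 40.85
Sum = 69.005
69.005 is ≥ 69 and < 84 → Distinction

Distinction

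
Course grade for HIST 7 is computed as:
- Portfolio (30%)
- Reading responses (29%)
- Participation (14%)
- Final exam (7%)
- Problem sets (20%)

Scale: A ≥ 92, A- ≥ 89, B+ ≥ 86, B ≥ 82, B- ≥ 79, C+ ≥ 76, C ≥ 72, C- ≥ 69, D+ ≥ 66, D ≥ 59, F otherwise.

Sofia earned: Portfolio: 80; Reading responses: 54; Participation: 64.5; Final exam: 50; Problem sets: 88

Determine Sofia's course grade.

Weighted total:
  Portfolio 80 × 0.3 = 24
  Reading responses 54 × 0.29 = 15.66
  Participation 64.5 × 0.14 = 9.03
  Final exam 50 × 0.07 = 3.5
  Problem sets 88 × 0.2 = 17.6
Sum = 69.79
69.79 is ≥ 69 and < 72 → C-

C-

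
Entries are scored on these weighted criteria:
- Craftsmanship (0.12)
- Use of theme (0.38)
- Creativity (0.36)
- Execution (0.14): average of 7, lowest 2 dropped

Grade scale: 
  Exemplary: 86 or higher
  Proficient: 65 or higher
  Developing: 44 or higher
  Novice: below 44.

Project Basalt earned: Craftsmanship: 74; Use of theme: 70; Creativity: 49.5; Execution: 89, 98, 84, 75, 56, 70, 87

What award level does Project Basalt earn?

Execution: drop 56, 70 → average of remaining 5 = 433/5 = 86.6
Weighted total:
  Craftsmanship 74 × 0.12 = 8.88
  Use of theme 70 × 0.38 = 26.6
  Creativity 49.5 × 0.36 = 17.82
  Execution 86.6 × 0.14 = 12.124
Sum = 65.424
65.424 is ≥ 65 and < 86 → Proficient

Proficient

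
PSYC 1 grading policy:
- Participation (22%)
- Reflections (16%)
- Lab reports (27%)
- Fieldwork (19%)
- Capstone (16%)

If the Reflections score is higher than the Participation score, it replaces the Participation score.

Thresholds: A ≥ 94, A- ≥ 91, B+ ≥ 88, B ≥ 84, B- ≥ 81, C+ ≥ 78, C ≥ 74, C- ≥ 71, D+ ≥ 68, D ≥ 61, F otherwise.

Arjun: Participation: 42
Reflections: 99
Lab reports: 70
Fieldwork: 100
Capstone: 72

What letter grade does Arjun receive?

Reflections (99) > Participation (42), so Participation counts as 99.
Weighted total:
  Participation 99 × 0.22 = 21.78
  Reflections 99 × 0.16 = 15.84
  Lab reports 70 × 0.27 = 18.9
  Fieldwork 100 × 0.19 = 19
  Capstone 72 × 0.16 = 11.52
Sum = 87.04
87.04 is ≥ 84 and < 88 → B

B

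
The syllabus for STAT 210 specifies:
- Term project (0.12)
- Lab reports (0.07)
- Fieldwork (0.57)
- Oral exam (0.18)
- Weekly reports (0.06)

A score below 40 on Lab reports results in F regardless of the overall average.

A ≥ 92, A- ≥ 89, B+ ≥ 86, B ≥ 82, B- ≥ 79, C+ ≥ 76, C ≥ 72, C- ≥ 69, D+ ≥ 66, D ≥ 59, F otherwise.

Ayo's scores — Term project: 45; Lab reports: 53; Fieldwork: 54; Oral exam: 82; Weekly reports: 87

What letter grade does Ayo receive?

Lab reports score 53 ≥ 40: minimum met.
Weighted total:
  Term project 45 × 0.12 = 5.4
  Lab reports 53 × 0.07 = 3.71
  Fieldwork 54 × 0.57 = 30.78
  Oral exam 82 × 0.18 = 14.76
  Weekly reports 87 × 0.06 = 5.22
Sum = 59.87
59.87 is ≥ 59 and < 66 → D

D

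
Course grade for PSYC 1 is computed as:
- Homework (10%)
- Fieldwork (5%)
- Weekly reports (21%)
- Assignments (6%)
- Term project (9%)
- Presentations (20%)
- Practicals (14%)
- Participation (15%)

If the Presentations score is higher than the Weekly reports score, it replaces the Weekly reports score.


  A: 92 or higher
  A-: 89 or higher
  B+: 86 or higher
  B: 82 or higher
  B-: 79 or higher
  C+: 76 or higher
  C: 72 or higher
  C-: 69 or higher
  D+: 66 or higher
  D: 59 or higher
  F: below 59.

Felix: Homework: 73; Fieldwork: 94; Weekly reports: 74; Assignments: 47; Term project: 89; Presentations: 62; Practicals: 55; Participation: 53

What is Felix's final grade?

D+

Presentations (62) ≤ Weekly reports (74), so Weekly reports stays at 74.
Weighted total:
  Homework 73 × 0.1 = 7.3
  Fieldwork 94 × 0.05 = 4.7
  Weekly reports 74 × 0.21 = 15.54
  Assignments 47 × 0.06 = 2.82
  Term project 89 × 0.09 = 8.01
  Presentations 62 × 0.2 = 12.4
  Practicals 55 × 0.14 = 7.7
  Participation 53 × 0.15 = 7.95
Sum = 66.42
66.42 is ≥ 66 and < 69 → D+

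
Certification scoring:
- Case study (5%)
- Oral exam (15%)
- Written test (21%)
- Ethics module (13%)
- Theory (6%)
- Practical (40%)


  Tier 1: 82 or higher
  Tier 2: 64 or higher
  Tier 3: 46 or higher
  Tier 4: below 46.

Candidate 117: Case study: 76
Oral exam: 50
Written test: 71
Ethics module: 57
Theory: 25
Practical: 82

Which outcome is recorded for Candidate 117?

Tier 2

Weighted total:
  Case study 76 × 0.05 = 3.8
  Oral exam 50 × 0.15 = 7.5
  Written test 71 × 0.21 = 14.91
  Ethics module 57 × 0.13 = 7.41
  Theory 25 × 0.06 = 1.5
  Practical 82 × 0.4 = 32.8
Sum = 67.92
67.92 is ≥ 64 and < 82 → Tier 2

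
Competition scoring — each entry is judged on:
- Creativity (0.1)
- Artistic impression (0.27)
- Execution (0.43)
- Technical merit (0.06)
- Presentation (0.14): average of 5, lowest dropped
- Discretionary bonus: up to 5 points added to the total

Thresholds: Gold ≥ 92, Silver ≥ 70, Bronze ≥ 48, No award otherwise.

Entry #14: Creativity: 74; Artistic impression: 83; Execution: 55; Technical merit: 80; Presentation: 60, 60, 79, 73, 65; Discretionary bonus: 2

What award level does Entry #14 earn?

Bronze

Presentation: drop 60 → average of remaining 4 = 277/4 = 69.25
Weighted total:
  Creativity 74 × 0.1 = 7.4
  Artistic impression 83 × 0.27 = 22.41
  Execution 55 × 0.43 = 23.65
  Technical merit 80 × 0.06 = 4.8
  Presentation 69.25 × 0.14 = 9.695
Sum = 67.955
Discretionary bonus: 67.955 + 2 = 69.955
69.955 is ≥ 48 and < 70 → Bronze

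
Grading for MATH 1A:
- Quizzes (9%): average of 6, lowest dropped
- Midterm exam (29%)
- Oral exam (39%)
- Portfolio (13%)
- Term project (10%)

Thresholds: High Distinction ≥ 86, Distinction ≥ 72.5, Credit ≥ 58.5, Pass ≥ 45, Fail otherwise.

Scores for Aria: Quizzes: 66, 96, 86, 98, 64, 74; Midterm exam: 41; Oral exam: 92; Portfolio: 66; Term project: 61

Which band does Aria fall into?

Credit

Quizzes: drop 64 → average of remaining 5 = 420/5 = 84
Weighted total:
  Quizzes 84 × 0.09 = 7.56
  Midterm exam 41 × 0.29 = 11.89
  Oral exam 92 × 0.39 = 35.88
  Portfolio 66 × 0.13 = 8.58
  Term project 61 × 0.1 = 6.1
Sum = 70.01
70.01 is ≥ 58.5 and < 72.5 → Credit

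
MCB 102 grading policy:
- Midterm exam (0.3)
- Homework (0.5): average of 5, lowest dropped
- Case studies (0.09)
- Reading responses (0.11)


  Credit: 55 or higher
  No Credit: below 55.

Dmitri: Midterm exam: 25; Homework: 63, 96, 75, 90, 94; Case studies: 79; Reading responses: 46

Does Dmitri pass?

Homework: drop 63 → average of remaining 4 = 355/4 = 88.75
Weighted total:
  Midterm exam 25 × 0.3 = 7.5
  Homework 88.75 × 0.5 = 44.375
  Case studies 79 × 0.09 = 7.11
  Reading responses 46 × 0.11 = 5.06
Sum = 64.045
64.045 ≥ 55 → Credit

Credit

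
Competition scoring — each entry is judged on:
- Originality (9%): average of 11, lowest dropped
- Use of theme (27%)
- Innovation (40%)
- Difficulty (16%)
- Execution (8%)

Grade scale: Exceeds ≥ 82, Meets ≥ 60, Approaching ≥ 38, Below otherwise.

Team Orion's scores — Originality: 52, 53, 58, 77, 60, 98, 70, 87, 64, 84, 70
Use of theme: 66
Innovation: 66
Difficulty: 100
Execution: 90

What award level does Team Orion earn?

Originality: drop 52 → average of remaining 10 = 721/10 = 72.1
Weighted total:
  Originality 72.1 × 0.09 = 6.489
  Use of theme 66 × 0.27 = 17.82
  Innovation 66 × 0.4 = 26.4
  Difficulty 100 × 0.16 = 16
  Execution 90 × 0.08 = 7.2
Sum = 73.909
73.909 is ≥ 60 and < 82 → Meets

Meets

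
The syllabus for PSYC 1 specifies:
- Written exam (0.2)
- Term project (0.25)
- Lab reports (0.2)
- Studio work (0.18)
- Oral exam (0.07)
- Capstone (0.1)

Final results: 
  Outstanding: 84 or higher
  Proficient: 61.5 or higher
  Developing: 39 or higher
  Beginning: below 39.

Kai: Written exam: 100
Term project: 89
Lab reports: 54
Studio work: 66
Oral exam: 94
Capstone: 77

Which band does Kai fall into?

Proficient

Weighted total:
  Written exam 100 × 0.2 = 20
  Term project 89 × 0.25 = 22.25
  Lab reports 54 × 0.2 = 10.8
  Studio work 66 × 0.18 = 11.88
  Oral exam 94 × 0.07 = 6.58
  Capstone 77 × 0.1 = 7.7
Sum = 79.21
79.21 is ≥ 61.5 and < 84 → Proficient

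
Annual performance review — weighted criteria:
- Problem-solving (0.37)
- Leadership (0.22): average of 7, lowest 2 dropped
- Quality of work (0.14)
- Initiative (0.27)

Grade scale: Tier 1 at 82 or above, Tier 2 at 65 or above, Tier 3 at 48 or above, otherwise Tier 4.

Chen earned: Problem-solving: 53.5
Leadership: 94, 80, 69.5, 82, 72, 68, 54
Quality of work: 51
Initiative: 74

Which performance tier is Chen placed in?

Tier 3

Leadership: drop 54, 68 → average of remaining 5 = 397.5/5 = 79.5
Weighted total:
  Problem-solving 53.5 × 0.37 = 19.795
  Leadership 79.5 × 0.22 = 17.49
  Quality of work 51 × 0.14 = 7.14
  Initiative 74 × 0.27 = 19.98
Sum = 64.405
64.405 is ≥ 48 and < 65 → Tier 3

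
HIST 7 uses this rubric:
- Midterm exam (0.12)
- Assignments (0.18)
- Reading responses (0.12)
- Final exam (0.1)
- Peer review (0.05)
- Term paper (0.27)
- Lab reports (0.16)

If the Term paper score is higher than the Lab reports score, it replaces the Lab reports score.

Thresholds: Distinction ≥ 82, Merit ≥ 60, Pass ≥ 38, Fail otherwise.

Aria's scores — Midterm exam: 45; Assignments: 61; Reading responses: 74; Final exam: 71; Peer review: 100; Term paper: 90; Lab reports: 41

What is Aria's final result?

Term paper (90) > Lab reports (41), so Lab reports counts as 90.
Weighted total:
  Midterm exam 45 × 0.12 = 5.4
  Assignments 61 × 0.18 = 10.98
  Reading responses 74 × 0.12 = 8.88
  Final exam 71 × 0.1 = 7.1
  Peer review 100 × 0.05 = 5
  Term paper 90 × 0.27 = 24.3
  Lab reports 90 × 0.16 = 14.4
Sum = 76.06
76.06 is ≥ 60 and < 82 → Merit

Merit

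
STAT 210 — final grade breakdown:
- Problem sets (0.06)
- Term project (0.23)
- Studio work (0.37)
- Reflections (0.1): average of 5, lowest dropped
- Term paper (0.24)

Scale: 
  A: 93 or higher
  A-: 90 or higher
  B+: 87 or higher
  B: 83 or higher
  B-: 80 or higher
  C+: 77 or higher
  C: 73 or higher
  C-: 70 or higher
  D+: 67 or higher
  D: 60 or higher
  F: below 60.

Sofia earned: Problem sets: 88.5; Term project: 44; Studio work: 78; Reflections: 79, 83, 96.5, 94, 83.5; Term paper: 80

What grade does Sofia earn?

C-

Reflections: drop 79 → average of remaining 4 = 357/4 = 89.25
Weighted total:
  Problem sets 88.5 × 0.06 = 5.31
  Term project 44 × 0.23 = 10.12
  Studio work 78 × 0.37 = 28.86
  Reflections 89.25 × 0.1 = 8.925
  Term paper 80 × 0.24 = 19.2
Sum = 72.415
72.415 is ≥ 70 and < 73 → C-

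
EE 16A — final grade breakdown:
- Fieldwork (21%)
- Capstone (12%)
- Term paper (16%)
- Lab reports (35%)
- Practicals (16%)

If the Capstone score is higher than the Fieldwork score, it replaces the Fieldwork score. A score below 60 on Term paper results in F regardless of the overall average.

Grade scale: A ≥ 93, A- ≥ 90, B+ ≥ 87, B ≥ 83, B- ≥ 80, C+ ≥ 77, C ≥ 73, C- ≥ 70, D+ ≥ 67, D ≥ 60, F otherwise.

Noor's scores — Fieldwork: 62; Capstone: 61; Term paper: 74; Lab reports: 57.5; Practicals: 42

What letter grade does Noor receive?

Capstone (61) ≤ Fieldwork (62), so Fieldwork stays at 62.
Term paper score 74 ≥ 60: minimum met.
Weighted total:
  Fieldwork 62 × 0.21 = 13.02
  Capstone 61 × 0.12 = 7.32
  Term paper 74 × 0.16 = 11.84
  Lab reports 57.5 × 0.35 = 20.125
  Practicals 42 × 0.16 = 6.72
Sum = 59.025
59.025 < 60 → F

F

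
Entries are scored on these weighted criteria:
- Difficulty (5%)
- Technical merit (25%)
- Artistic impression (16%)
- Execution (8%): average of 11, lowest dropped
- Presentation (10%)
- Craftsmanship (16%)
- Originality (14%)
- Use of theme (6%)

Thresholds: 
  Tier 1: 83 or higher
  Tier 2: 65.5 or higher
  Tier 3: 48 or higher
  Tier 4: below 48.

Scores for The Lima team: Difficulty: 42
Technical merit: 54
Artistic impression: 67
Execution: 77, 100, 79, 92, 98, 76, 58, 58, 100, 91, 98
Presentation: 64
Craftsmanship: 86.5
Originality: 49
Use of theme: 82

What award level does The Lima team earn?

Execution: drop 58 → average of remaining 10 = 869/10 = 86.9
Weighted total:
  Difficulty 42 × 0.05 = 2.1
  Technical merit 54 × 0.25 = 13.5
  Artistic impression 67 × 0.16 = 10.72
  Execution 86.9 × 0.08 = 6.952
  Presentation 64 × 0.1 = 6.4
  Craftsmanship 86.5 × 0.16 = 13.84
  Originality 49 × 0.14 = 6.86
  Use of theme 82 × 0.06 = 4.92
Sum = 65.292
65.292 is ≥ 48 and < 65.5 → Tier 3

Tier 3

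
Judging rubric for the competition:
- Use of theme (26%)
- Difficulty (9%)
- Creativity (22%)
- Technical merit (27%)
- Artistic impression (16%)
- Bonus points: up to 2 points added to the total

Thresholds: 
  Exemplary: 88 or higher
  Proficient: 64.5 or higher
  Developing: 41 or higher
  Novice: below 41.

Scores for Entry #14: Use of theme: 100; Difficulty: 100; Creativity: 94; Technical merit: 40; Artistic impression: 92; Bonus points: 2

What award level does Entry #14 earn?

Weighted total:
  Use of theme 100 × 0.26 = 26
  Difficulty 100 × 0.09 = 9
  Creativity 94 × 0.22 = 20.68
  Technical merit 40 × 0.27 = 10.8
  Artistic impression 92 × 0.16 = 14.72
Sum = 81.2
Bonus points: 81.2 + 2 = 83.2
83.2 is ≥ 64.5 and < 88 → Proficient

Proficient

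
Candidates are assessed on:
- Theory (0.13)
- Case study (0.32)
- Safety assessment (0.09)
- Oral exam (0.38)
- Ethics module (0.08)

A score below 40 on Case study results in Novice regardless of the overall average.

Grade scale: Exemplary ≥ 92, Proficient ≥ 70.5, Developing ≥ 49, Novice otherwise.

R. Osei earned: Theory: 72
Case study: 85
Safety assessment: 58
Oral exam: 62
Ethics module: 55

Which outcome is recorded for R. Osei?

Case study score 85 ≥ 40: minimum met.
Weighted total:
  Theory 72 × 0.13 = 9.36
  Case study 85 × 0.32 = 27.2
  Safety assessment 58 × 0.09 = 5.22
  Oral exam 62 × 0.38 = 23.56
  Ethics module 55 × 0.08 = 4.4
Sum = 69.74
69.74 is ≥ 49 and < 70.5 → Developing

Developing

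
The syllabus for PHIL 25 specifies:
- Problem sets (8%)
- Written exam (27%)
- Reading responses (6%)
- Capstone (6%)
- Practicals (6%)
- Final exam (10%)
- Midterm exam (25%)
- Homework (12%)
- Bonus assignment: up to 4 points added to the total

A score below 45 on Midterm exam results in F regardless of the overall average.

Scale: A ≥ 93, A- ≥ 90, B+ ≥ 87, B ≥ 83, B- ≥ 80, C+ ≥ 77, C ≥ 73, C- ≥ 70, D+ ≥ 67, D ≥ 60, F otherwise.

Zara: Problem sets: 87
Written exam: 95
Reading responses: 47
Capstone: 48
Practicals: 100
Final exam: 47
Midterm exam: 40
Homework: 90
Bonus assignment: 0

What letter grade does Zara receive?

F

Midterm exam score 40 < 45: minimum not met.
Weighted total:
  Problem sets 87 × 0.08 = 6.96
  Written exam 95 × 0.27 = 25.65
  Reading responses 47 × 0.06 = 2.82
  Capstone 48 × 0.06 = 2.88
  Practicals 100 × 0.06 = 6
  Final exam 47 × 0.1 = 4.7
  Midterm exam 40 × 0.25 = 10
  Homework 90 × 0.12 = 10.8
Sum = 69.81
Bonus assignment: 69.81 + 0 = 69.81
Because the Midterm exam minimum was not met, the result is F.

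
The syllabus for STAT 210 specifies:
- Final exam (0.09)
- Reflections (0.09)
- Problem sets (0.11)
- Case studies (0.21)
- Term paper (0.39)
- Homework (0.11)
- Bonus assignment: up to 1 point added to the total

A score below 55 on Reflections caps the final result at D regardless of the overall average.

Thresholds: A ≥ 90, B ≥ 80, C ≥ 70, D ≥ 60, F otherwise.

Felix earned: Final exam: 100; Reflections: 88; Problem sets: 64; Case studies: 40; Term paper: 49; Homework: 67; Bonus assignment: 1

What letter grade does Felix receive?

F

Reflections score 88 ≥ 55: minimum met.
Weighted total:
  Final exam 100 × 0.09 = 9
  Reflections 88 × 0.09 = 7.92
  Problem sets 64 × 0.11 = 7.04
  Case studies 40 × 0.21 = 8.4
  Term paper 49 × 0.39 = 19.11
  Homework 67 × 0.11 = 7.37
Sum = 58.84
Bonus assignment: 58.84 + 1 = 59.84
59.84 < 60 → F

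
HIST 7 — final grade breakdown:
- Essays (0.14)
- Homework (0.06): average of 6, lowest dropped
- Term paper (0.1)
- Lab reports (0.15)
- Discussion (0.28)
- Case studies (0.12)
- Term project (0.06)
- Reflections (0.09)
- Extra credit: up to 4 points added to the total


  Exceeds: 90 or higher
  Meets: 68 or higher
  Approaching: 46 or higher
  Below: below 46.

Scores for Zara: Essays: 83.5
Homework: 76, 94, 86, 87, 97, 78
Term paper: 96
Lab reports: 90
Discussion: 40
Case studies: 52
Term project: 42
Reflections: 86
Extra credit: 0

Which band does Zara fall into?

Homework: drop 76 → average of remaining 5 = 442/5 = 88.4
Weighted total:
  Essays 83.5 × 0.14 = 11.69
  Homework 88.4 × 0.06 = 5.304
  Term paper 96 × 0.1 = 9.6
  Lab reports 90 × 0.15 = 13.5
  Discussion 40 × 0.28 = 11.2
  Case studies 52 × 0.12 = 6.24
  Term project 42 × 0.06 = 2.52
  Reflections 86 × 0.09 = 7.74
Sum = 67.794
Extra credit: 67.794 + 0 = 67.794
67.794 is ≥ 46 and < 68 → Approaching

Approaching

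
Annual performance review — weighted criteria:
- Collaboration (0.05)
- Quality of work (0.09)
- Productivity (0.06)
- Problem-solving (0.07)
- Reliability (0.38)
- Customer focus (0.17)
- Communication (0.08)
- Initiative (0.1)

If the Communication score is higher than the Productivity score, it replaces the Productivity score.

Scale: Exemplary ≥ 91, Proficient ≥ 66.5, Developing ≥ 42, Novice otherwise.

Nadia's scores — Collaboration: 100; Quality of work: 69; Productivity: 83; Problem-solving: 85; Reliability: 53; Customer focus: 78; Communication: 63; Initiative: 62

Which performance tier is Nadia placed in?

Proficient

Communication (63) ≤ Productivity (83), so Productivity stays at 83.
Weighted total:
  Collaboration 100 × 0.05 = 5
  Quality of work 69 × 0.09 = 6.21
  Productivity 83 × 0.06 = 4.98
  Problem-solving 85 × 0.07 = 5.95
  Reliability 53 × 0.38 = 20.14
  Customer focus 78 × 0.17 = 13.26
  Communication 63 × 0.08 = 5.04
  Initiative 62 × 0.1 = 6.2
Sum = 66.78
66.78 is ≥ 66.5 and < 91 → Proficient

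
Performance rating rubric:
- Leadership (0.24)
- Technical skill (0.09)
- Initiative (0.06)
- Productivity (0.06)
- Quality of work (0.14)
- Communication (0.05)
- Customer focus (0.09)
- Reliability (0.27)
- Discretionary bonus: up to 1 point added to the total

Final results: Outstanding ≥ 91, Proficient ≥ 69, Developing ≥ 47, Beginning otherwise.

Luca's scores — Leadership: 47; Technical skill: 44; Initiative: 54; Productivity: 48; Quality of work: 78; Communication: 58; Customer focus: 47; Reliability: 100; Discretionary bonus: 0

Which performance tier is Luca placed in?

Developing

Weighted total:
  Leadership 47 × 0.24 = 11.28
  Technical skill 44 × 0.09 = 3.96
  Initiative 54 × 0.06 = 3.24
  Productivity 48 × 0.06 = 2.88
  Quality of work 78 × 0.14 = 10.92
  Communication 58 × 0.05 = 2.9
  Customer focus 47 × 0.09 = 4.23
  Reliability 100 × 0.27 = 27
Sum = 66.41
Discretionary bonus: 66.41 + 0 = 66.41
66.41 is ≥ 47 and < 69 → Developing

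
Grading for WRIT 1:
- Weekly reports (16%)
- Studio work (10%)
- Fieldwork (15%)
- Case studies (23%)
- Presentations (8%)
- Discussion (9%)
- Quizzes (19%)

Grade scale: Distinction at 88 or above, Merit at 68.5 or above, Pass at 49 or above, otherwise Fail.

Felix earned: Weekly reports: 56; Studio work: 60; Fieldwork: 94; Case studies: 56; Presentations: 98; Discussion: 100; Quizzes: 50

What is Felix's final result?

Weighted total:
  Weekly reports 56 × 0.16 = 8.96
  Studio work 60 × 0.1 = 6
  Fieldwork 94 × 0.15 = 14.1
  Case studies 56 × 0.23 = 12.88
  Presentations 98 × 0.08 = 7.84
  Discussion 100 × 0.09 = 9
  Quizzes 50 × 0.19 = 9.5
Sum = 68.28
68.28 is ≥ 49 and < 68.5 → Pass

Pass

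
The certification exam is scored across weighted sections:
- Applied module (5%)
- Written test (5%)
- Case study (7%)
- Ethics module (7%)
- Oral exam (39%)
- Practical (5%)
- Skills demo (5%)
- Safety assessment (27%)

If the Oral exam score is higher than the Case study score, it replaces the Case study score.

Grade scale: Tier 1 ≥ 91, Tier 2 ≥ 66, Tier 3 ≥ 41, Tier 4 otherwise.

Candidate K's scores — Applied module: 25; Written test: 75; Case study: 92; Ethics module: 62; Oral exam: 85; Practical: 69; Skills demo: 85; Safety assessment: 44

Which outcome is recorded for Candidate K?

Tier 2

Oral exam (85) ≤ Case study (92), so Case study stays at 92.
Weighted total:
  Applied module 25 × 0.05 = 1.25
  Written test 75 × 0.05 = 3.75
  Case study 92 × 0.07 = 6.44
  Ethics module 62 × 0.07 = 4.34
  Oral exam 85 × 0.39 = 33.15
  Practical 69 × 0.05 = 3.45
  Skills demo 85 × 0.05 = 4.25
  Safety assessment 44 × 0.27 = 11.88
Sum = 68.51
68.51 is ≥ 66 and < 91 → Tier 2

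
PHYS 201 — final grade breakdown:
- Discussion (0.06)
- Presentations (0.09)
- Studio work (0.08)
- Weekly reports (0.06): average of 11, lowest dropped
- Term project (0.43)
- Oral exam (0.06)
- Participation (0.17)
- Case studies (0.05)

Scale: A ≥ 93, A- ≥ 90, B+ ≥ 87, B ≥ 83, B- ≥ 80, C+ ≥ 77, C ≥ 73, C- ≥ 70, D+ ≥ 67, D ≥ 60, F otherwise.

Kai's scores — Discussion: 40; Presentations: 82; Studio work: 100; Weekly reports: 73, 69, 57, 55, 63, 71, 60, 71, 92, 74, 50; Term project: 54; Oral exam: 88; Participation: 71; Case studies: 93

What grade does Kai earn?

D+

Weekly reports: drop 50 → average of remaining 10 = 685/10 = 68.5
Weighted total:
  Discussion 40 × 0.06 = 2.4
  Presentations 82 × 0.09 = 7.38
  Studio work 100 × 0.08 = 8
  Weekly reports 68.5 × 0.06 = 4.11
  Term project 54 × 0.43 = 23.22
  Oral exam 88 × 0.06 = 5.28
  Participation 71 × 0.17 = 12.07
  Case studies 93 × 0.05 = 4.65
Sum = 67.11
67.11 is ≥ 67 and < 70 → D+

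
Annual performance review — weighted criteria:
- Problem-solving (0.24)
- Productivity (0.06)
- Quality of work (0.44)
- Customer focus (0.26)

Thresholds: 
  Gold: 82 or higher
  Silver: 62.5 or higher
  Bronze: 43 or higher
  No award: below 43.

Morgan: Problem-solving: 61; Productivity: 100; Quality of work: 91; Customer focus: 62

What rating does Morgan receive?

Weighted total:
  Problem-solving 61 × 0.24 = 14.64
  Productivity 100 × 0.06 = 6
  Quality of work 91 × 0.44 = 40.04
  Customer focus 62 × 0.26 = 16.12
Sum = 76.8
76.8 is ≥ 62.5 and < 82 → Silver

Silver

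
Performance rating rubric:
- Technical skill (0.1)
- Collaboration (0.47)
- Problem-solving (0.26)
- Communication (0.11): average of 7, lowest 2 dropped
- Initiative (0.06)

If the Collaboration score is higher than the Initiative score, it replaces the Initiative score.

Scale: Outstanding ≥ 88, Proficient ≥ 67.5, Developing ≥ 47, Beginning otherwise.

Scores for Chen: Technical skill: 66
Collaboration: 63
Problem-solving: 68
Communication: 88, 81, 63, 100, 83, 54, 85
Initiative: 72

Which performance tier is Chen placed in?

Communication: drop 54, 63 → average of remaining 5 = 437/5 = 87.4
Collaboration (63) ≤ Initiative (72), so Initiative stays at 72.
Weighted total:
  Technical skill 66 × 0.1 = 6.6
  Collaboration 63 × 0.47 = 29.61
  Problem-solving 68 × 0.26 = 17.68
  Communication 87.4 × 0.11 = 9.614
  Initiative 72 × 0.06 = 4.32
Sum = 67.824
67.824 is ≥ 67.5 and < 88 → Proficient

Proficient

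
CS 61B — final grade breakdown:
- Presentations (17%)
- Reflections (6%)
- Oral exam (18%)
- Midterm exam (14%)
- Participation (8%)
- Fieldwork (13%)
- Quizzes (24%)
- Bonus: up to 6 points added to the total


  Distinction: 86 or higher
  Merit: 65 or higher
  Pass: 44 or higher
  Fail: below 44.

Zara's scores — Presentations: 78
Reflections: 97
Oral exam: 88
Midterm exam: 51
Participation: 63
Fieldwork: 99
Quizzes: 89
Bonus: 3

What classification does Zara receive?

Weighted total:
  Presentations 78 × 0.17 = 13.26
  Reflections 97 × 0.06 = 5.82
  Oral exam 88 × 0.18 = 15.84
  Midterm exam 51 × 0.14 = 7.14
  Participation 63 × 0.08 = 5.04
  Fieldwork 99 × 0.13 = 12.87
  Quizzes 89 × 0.24 = 21.36
Sum = 81.33
Bonus: 81.33 + 3 = 84.33
84.33 is ≥ 65 and < 86 → Merit

Merit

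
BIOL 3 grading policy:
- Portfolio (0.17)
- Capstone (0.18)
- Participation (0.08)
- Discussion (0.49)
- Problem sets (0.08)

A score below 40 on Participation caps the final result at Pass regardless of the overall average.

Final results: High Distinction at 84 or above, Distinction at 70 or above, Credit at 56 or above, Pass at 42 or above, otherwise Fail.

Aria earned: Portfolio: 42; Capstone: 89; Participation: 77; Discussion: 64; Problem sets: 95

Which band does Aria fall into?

Credit

Participation score 77 ≥ 40: minimum met.
Weighted total:
  Portfolio 42 × 0.17 = 7.14
  Capstone 89 × 0.18 = 16.02
  Participation 77 × 0.08 = 6.16
  Discussion 64 × 0.49 = 31.36
  Problem sets 95 × 0.08 = 7.6
Sum = 68.28
68.28 is ≥ 56 and < 70 → Credit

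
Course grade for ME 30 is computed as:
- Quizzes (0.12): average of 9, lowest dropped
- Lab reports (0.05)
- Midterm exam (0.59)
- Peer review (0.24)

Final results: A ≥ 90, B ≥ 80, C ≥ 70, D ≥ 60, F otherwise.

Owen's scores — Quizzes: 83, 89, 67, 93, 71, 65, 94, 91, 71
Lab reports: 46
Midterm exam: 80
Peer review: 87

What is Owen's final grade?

Quizzes: drop 65 → average of remaining 8 = 659/8 = 82.375
Weighted total:
  Quizzes 82.375 × 0.12 = 9.885
  Lab reports 46 × 0.05 = 2.3
  Midterm exam 80 × 0.59 = 47.2
  Peer review 87 × 0.24 = 20.88
Sum = 80.265
80.265 is ≥ 80 and < 90 → B

B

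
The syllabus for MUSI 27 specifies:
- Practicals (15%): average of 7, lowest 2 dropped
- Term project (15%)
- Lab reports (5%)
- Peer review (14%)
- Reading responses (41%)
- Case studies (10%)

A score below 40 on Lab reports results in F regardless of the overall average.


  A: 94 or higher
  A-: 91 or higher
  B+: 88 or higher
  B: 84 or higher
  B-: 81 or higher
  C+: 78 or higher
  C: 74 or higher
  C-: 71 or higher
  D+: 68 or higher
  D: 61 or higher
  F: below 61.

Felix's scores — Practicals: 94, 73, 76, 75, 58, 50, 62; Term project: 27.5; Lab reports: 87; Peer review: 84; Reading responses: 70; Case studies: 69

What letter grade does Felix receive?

D

Practicals: drop 50, 58 → average of remaining 5 = 380/5 = 76
Lab reports score 87 ≥ 40: minimum met.
Weighted total:
  Practicals 76 × 0.15 = 11.4
  Term project 27.5 × 0.15 = 4.125
  Lab reports 87 × 0.05 = 4.35
  Peer review 84 × 0.14 = 11.76
  Reading responses 70 × 0.41 = 28.7
  Case studies 69 × 0.1 = 6.9
Sum = 67.235
67.235 is ≥ 61 and < 68 → D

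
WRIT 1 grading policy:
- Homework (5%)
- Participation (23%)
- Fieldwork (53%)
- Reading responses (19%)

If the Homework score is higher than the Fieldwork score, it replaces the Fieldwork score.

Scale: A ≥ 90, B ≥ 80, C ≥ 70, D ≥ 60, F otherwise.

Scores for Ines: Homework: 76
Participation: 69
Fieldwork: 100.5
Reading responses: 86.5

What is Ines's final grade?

Homework (76) ≤ Fieldwork (100.5), so Fieldwork stays at 100.5.
Weighted total:
  Homework 76 × 0.05 = 3.8
  Participation 69 × 0.23 = 15.87
  Fieldwork 100.5 × 0.53 = 53.265
  Reading responses 86.5 × 0.19 = 16.435
Sum = 89.37
89.37 is ≥ 80 and < 90 → B

B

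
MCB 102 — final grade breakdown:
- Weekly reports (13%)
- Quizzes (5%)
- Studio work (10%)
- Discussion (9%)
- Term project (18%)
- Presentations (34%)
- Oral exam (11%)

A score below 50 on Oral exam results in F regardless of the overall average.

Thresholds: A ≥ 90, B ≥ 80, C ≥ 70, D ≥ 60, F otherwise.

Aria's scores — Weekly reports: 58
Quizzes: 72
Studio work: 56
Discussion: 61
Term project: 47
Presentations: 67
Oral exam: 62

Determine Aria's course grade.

D

Oral exam score 62 ≥ 50: minimum met.
Weighted total:
  Weekly reports 58 × 0.13 = 7.54
  Quizzes 72 × 0.05 = 3.6
  Studio work 56 × 0.1 = 5.6
  Discussion 61 × 0.09 = 5.49
  Term project 47 × 0.18 = 8.46
  Presentations 67 × 0.34 = 22.78
  Oral exam 62 × 0.11 = 6.82
Sum = 60.29
60.29 is ≥ 60 and < 70 → D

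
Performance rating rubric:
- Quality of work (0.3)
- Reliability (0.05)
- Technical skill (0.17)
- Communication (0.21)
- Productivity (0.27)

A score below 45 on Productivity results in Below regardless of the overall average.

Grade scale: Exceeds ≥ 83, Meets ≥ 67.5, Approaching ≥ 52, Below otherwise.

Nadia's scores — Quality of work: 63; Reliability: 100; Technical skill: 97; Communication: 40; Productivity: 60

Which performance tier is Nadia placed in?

Productivity score 60 ≥ 45: minimum met.
Weighted total:
  Quality of work 63 × 0.3 = 18.9
  Reliability 100 × 0.05 = 5
  Technical skill 97 × 0.17 = 16.49
  Communication 40 × 0.21 = 8.4
  Productivity 60 × 0.27 = 16.2
Sum = 64.99
64.99 is ≥ 52 and < 67.5 → Approaching

Approaching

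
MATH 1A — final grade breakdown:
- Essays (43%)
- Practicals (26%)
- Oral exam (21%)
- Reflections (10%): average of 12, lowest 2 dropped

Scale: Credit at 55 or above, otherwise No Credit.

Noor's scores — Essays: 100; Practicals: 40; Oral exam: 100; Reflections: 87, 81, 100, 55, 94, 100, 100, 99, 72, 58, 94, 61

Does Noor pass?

Reflections: drop 55, 58 → average of remaining 10 = 888/10 = 88.8
Weighted total:
  Essays 100 × 0.43 = 43
  Practicals 40 × 0.26 = 10.4
  Oral exam 100 × 0.21 = 21
  Reflections 88.8 × 0.1 = 8.88
Sum = 83.28
83.28 ≥ 55 → Credit

Credit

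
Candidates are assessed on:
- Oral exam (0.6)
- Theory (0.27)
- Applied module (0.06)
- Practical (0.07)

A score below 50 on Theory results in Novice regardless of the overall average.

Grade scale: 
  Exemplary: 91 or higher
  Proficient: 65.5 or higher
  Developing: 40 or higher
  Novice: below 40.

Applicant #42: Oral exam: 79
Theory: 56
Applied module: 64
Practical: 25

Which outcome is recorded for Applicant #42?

Proficient

Theory score 56 ≥ 50: minimum met.
Weighted total:
  Oral exam 79 × 0.6 = 47.4
  Theory 56 × 0.27 = 15.12
  Applied module 64 × 0.06 = 3.84
  Practical 25 × 0.07 = 1.75
Sum = 68.11
68.11 is ≥ 65.5 and < 91 → Proficient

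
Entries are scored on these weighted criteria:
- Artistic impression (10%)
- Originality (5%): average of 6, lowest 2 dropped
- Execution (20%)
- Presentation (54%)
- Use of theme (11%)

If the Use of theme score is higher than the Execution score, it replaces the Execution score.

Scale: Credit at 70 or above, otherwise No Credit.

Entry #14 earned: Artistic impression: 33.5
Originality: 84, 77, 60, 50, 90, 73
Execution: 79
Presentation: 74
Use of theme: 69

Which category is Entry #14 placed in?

Originality: drop 50, 60 → average of remaining 4 = 324/4 = 81
Use of theme (69) ≤ Execution (79), so Execution stays at 79.
Weighted total:
  Artistic impression 33.5 × 0.1 = 3.35
  Originality 81 × 0.05 = 4.05
  Execution 79 × 0.2 = 15.8
  Presentation 74 × 0.54 = 39.96
  Use of theme 69 × 0.11 = 7.59
Sum = 70.75
70.75 ≥ 70 → Credit

Credit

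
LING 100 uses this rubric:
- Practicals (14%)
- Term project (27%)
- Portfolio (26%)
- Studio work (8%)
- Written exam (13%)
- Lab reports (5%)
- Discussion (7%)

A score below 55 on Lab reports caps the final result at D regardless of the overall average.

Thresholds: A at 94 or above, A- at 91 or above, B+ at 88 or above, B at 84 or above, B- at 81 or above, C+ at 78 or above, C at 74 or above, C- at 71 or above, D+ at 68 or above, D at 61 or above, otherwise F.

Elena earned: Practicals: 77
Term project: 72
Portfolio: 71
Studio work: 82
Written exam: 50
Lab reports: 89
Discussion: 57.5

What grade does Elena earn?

Lab reports score 89 ≥ 55: minimum met.
Weighted total:
  Practicals 77 × 0.14 = 10.78
  Term project 72 × 0.27 = 19.44
  Portfolio 71 × 0.26 = 18.46
  Studio work 82 × 0.08 = 6.56
  Written exam 50 × 0.13 = 6.5
  Lab reports 89 × 0.05 = 4.45
  Discussion 57.5 × 0.07 = 4.025
Sum = 70.215
70.215 is ≥ 68 and < 71 → D+

D+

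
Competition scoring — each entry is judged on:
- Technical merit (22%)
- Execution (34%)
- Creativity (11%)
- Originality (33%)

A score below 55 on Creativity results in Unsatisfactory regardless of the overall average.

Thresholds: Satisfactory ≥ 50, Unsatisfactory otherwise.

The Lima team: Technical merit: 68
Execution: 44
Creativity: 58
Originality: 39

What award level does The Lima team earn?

Creativity score 58 ≥ 55: minimum met.
Weighted total:
  Technical merit 68 × 0.22 = 14.96
  Execution 44 × 0.34 = 14.96
  Creativity 58 × 0.11 = 6.38
  Originality 39 × 0.33 = 12.87
Sum = 49.17
49.17 < 50 → Unsatisfactory

Unsatisfactory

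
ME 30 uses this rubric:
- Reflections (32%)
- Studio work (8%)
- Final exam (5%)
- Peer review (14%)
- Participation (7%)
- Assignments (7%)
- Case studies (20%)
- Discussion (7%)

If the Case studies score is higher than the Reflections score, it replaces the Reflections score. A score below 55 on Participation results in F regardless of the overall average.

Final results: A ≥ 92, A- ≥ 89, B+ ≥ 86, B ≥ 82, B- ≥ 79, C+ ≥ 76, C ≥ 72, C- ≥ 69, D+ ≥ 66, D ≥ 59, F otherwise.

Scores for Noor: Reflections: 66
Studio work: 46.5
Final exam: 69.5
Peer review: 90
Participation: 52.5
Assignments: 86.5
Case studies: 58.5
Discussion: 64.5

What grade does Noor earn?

F

Case studies (58.5) ≤ Reflections (66), so Reflections stays at 66.
Participation score 52.5 < 55: minimum not met.
Weighted total:
  Reflections 66 × 0.32 = 21.12
  Studio work 46.5 × 0.08 = 3.72
  Final exam 69.5 × 0.05 = 3.475
  Peer review 90 × 0.14 = 12.6
  Participation 52.5 × 0.07 = 3.675
  Assignments 86.5 × 0.07 = 6.055
  Case studies 58.5 × 0.2 = 11.7
  Discussion 64.5 × 0.07 = 4.515
Sum = 66.86
Because the Participation minimum was not met, the result is F.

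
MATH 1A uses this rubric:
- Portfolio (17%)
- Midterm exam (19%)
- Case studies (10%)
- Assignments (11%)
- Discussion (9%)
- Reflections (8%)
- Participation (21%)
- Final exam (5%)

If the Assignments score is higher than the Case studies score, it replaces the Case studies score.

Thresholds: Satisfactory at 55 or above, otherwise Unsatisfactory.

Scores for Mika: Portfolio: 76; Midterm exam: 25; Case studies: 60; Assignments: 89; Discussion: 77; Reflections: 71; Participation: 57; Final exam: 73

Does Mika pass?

Satisfactory

Assignments (89) > Case studies (60), so Case studies counts as 89.
Weighted total:
  Portfolio 76 × 0.17 = 12.92
  Midterm exam 25 × 0.19 = 4.75
  Case studies 89 × 0.1 = 8.9
  Assignments 89 × 0.11 = 9.79
  Discussion 77 × 0.09 = 6.93
  Reflections 71 × 0.08 = 5.68
  Participation 57 × 0.21 = 11.97
  Final exam 73 × 0.05 = 3.65
Sum = 64.59
64.59 ≥ 55 → Satisfactory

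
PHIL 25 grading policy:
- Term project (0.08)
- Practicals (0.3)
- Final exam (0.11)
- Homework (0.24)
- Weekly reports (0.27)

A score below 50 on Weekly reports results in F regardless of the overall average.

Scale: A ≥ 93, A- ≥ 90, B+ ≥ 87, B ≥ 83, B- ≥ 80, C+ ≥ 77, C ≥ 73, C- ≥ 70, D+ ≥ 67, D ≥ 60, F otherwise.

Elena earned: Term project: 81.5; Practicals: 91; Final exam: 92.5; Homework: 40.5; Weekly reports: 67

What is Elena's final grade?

Weekly reports score 67 ≥ 50: minimum met.
Weighted total:
  Term project 81.5 × 0.08 = 6.52
  Practicals 91 × 0.3 = 27.3
  Final exam 92.5 × 0.11 = 10.175
  Homework 40.5 × 0.24 = 9.72
  Weekly reports 67 × 0.27 = 18.09
Sum = 71.805
71.805 is ≥ 70 and < 73 → C-

C-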